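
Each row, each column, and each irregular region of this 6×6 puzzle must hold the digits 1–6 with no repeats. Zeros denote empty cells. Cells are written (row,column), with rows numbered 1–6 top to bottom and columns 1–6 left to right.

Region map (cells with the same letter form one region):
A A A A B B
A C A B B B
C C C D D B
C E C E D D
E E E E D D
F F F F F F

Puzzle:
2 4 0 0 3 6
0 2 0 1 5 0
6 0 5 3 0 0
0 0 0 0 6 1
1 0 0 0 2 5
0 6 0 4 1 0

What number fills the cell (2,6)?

4

(1,3) = 1: row 1 has {2,3,4,6}; col 3 has {5}; region has {2,4} → only 1 remains.
(1,4) = 5: row 1 has {1,2,3,4,6}; col 4 has {1,3,4}; region has {1,2,4} → only 5 remains.
(2,1) = 3: row 2 has {1,2,5}; col 1 has {1,2,6}; region has {1,2,4,5} → only 3 remains.
(2,3) = 6: row 2 has {1,2,3,5}; col 3 has {1,5}; region has {1,2,3,4,5} → only 6 remains.
(2,6) = 4: row 2 has {1,2,3,5,6}; col 6 has {1,5,6}; region has {1,3,5,6} → only 4 remains.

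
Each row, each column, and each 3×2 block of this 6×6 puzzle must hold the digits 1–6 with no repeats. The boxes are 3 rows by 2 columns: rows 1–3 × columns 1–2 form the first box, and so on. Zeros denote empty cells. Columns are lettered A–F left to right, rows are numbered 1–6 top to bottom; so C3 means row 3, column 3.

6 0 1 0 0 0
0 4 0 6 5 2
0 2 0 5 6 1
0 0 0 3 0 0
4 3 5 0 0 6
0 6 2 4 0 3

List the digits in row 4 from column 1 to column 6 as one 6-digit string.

216345

B1 = 5 (sole candidate).
D1 = 2 (sole candidate).
F1 = 4 (sole candidate).
C2 = 3 (sole candidate).
A3 = 3 (sole candidate).
C3 = 4 (sole candidate).
B4 = 1: row 4 has {3}; col 2 has {2,3,4,5,6}; box has {3,4,6} → only 1 remains.
C4 = 6: row 4 has {1,3}; col 3 has {1,2,3,4,5}; box has {2,3,4,5} → only 6 remains.
F4 = 5: row 4 has {1,3,6}; col 6 has {1,2,3,4,6}; box has {3,6} → only 5 remains.
D5 = 1 (sole candidate).
E5 = 2 (sole candidate).
A6 = 5 (sole candidate).
E6 = 1 (sole candidate).
E1 = 3 (sole candidate).
A2 = 1 (sole candidate).
A4 = 2: row 4 has {1,3,5,6}; col 1 has {1,3,4,5,6}; box has {1,3,4,5,6} → only 2 remains.
E4 = 4: row 4 has {1,2,3,5,6}; col 5 has {1,2,3,5,6}; box has {1,2,3,5,6} → only 4 remains.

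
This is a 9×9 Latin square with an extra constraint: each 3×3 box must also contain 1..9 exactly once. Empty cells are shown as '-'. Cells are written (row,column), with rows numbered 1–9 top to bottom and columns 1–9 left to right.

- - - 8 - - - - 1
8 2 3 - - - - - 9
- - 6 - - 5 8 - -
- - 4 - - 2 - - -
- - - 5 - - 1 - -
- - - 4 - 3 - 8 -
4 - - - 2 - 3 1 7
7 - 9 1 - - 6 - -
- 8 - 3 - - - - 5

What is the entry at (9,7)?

(7,3) = 5: row 7 has {1,2,3,4,7}; col 3 has {3,4,6,9}; box has {4,7,8,9} → only 5 remains.
(8,2) = 3: row 8 has {1,6,7,9}; col 2 has {2,8}; box has {4,5,7,8,9} → only 3 remains.
(1,3) = 7: row 1 has {1,8}; col 3 has {3,4,5,6,9}; box has {2,3,6,8} → only 7 remains.
(7,2) = 6: row 7 has {1,2,3,4,5,7}; col 2 has {2,3,8}; box has {3,4,5,7,8,9} → only 6 remains.
(7,4) = 9: row 7 has {1,2,3,4,5,6,7}; col 4 has {1,3,4,5,8}; box has {1,2,3} → only 9 remains.
(7,6) = 8: row 7 has {1,2,3,4,5,6,7,9}; col 6 has {2,3,5}; box has {1,2,3,9} → only 8 remains.
(8,6) = 4: row 8 has {1,3,6,7,9}; col 6 has {2,3,5,8}; box has {1,2,3,8,9} → only 4 remains.
(8,8) = 2: row 8 has {1,3,4,6,7,9}; col 8 has {1,8}; box has {1,3,5,6,7} → only 2 remains.
(8,9) = 8: row 8 has {1,2,3,4,6,7,9}; col 9 has {1,5,7,9}; box has {1,2,3,5,6,7} → only 8 remains.
(8,5) = 5: row 8 has {1,2,3,4,6,7,8,9}; col 5 has {2}; box has {1,2,3,4,8,9} → only 5 remains.
(1,7) = 2: in row 1, 2 can only go here (every other open cell in that row sees a 2).
(3,4) = 2: in row 3, 2 can only go here (every other open cell in that row sees a 2).
(4,5) = 8: in row 4, 8 can only go here (every other open cell in that row sees an 8).
(5,3) = 8: in row 5, 8 can only go here (every other open cell in that row sees an 8).
(2,6) = 1: in column 6, 1 can only go here (every other open cell in that column sees a 1).
(6,5) = 1: in column 5, 1 can only go here (every other open cell in that column sees a 1).
(6,3) = 2: row 6 has {1,3,4,8}; col 3 has {3,4,5,6,7,8,9}; box has {4,8} → only 2 remains.
(6,9) = 6: row 6 has {1,2,3,4,8}; col 9 has {1,5,7,8,9}; box has {1,8} → only 6 remains.
(9,3) = 1: row 9 has {3,5,8}; col 3 has {2,3,4,5,6,7,8,9}; box has {3,4,5,6,7,8,9} → only 1 remains.
(4,9) = 3: row 4 has {2,4,8}; col 9 has {1,5,6,7,8,9}; box has {1,6,8} → only 3 remains.
(9,1) = 2: row 9 has {1,3,5,8}; col 1 has {4,7,8}; box has {1,3,4,5,6,7,8,9} → only 2 remains.
(3,9) = 4: row 3 has {2,5,6,8}; col 9 has {1,3,5,6,7,8,9}; box has {1,2,8,9} → only 4 remains.
(5,9) = 2: row 5 has {1,5,8}; col 9 has {1,3,4,5,6,7,8,9}; box has {1,3,6,8} → only 2 remains.
(2,5) = 4: in row 2, 4 can only go here (every other open cell in that row sees a 4).
(1,2) = 4: in row 1, 4 can only go here (every other open cell in that row sees a 4).
(5,1) = 3: in row 5, 3 can only go here (every other open cell in that row sees a 3).
(5,8) = 4: in row 5, 4 can only go here (every other open cell in that row sees a 4).
(9,8) = 9: row 9 has {1,2,3,5,8}; col 8 has {1,2,4,8}; box has {1,2,3,5,6,7,8} → only 9 remains.
(9,7) = 4: row 9 has {1,2,3,5,8,9}; col 7 has {1,2,3,6,8}; box has {1,2,3,5,6,7,8,9} → only 4 remains.

4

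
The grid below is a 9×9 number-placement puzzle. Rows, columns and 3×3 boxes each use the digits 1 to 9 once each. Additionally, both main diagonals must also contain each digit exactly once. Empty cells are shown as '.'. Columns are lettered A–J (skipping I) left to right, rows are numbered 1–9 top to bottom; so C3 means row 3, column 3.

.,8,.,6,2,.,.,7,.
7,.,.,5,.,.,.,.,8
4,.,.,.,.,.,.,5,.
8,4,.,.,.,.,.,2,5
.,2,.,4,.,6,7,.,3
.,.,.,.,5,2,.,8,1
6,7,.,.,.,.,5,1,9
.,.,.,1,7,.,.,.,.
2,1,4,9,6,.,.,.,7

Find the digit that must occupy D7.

J1 = 4: row 1 has {2,6,7,8}; col 9 has {1,3,5,7,8,9}; box has {5,7,8}; anti-diagonal has {2} → only 4 remains.
D4 = 3: row 4 has {2,4,5,8}; col 4 has {1,4,5,6,9}; box has {2,4,5,6}; main diagonal has {2,5,7} → only 3 remains.
H5 = 9: row 5 has {2,3,4,6,7}; col 8 has {1,2,5,7,8}; box has {1,2,3,5,7,8} → only 9 remains.
D6 = 7: row 6 has {1,2,5,8}; col 4 has {1,3,4,5,6,9}; box has {2,3,4,5,6}; anti-diagonal has {2,4} → only 7 remains.
H9 = 3: row 9 has {1,2,4,6,7,9}; col 8 has {1,2,5,7,8,9}; box has {1,5,7,9} → only 3 remains.
H2 = 6: row 2 has {5,7,8}; col 8 has {1,2,3,5,7,8,9}; box has {4,5,7,8}; anti-diagonal has {2,4,7} → only 6 remains.
D3 = 8: row 3 has {4,5}; col 4 has {1,3,4,5,6,7,9}; box has {2,5,6} → only 8 remains.
J3 = 2: row 3 has {4,5,8}; col 9 has {1,3,4,5,7,8,9}; box has {4,5,6,7,8} → only 2 remains.
G4 = 6: row 4 has {2,3,4,5,8}; col 7 has {5,7}; box has {1,2,3,5,7,8,9} → only 6 remains.
G6 = 4: row 6 has {1,2,5,7,8}; col 7 has {5,6,7}; box has {1,2,3,5,6,7,8,9} → only 4 remains.
D7 = 2: row 7 has {1,5,6,7,9}; col 4 has {1,3,4,5,6,7,8,9}; box has {1,6,7,9} → only 2 remains.

2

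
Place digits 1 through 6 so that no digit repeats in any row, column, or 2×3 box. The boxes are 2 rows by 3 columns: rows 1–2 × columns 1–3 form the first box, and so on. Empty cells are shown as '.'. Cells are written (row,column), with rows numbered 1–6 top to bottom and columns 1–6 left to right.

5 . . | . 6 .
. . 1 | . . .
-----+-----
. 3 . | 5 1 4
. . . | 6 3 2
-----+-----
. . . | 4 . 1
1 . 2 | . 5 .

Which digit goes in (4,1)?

(1,6) = 3: row 1 has {5,6}; col 6 has {1,2,4}; box has {6} → only 3 remains.
(2,4) = 2: row 2 has {1}; col 4 has {4,5,6}; box has {3,6} → only 2 remains.
(2,5) = 4: row 2 has {1,2}; col 5 has {1,3,5,6}; box has {2,3,6} → only 4 remains.
(2,6) = 5: row 2 has {1,2,4}; col 6 has {1,2,3,4}; box has {2,3,4,6} → only 5 remains.
(3,3) = 6: row 3 has {1,3,4,5}; col 3 has {1,2}; box has {3} → only 6 remains.
(4,1) = 4: row 4 has {2,3,6}; col 1 has {1,5}; box has {3,6} → only 4 remains.

4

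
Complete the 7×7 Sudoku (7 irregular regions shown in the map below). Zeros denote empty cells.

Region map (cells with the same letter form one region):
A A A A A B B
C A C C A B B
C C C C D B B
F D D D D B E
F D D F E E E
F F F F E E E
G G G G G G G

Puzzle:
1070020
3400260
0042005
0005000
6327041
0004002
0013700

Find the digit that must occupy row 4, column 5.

row 1, column 4 = 6: row 1 has {1,2,7}; col 4 has {2,3,4,5,7}; region has {1,2,4,7} → only 6 remains.
row 2, column 3 = 5: row 2 has {2,3,4,6}; col 3 has {1,2,4,7}; region has {2,3,4} → only 5 remains.
row 2, column 4 = 1: row 2 has {2,3,4,5,6}; col 4 has {2,3,4,5,6,7}; region has {2,3,4,5} → only 1 remains.
row 2, column 7 = 7: row 2 has {1,2,3,4,5,6}; col 7 has {1,2,5}; region has {2,5,6} → only 7 remains.
row 3, column 1 = 7: row 3 has {2,4,5}; col 1 has {1,3,6}; region has {1,2,3,4,5} → only 7 remains.
row 3, column 2 = 6: row 3 has {2,4,5,7}; col 2 has {3,4}; region has {1,2,3,4,5,7} → only 6 remains.
row 3, column 5 = 1: row 3 has {2,4,5,6,7}; col 5 has {2,7}; region has {2,3,5} → only 1 remains.
row 3, column 6 = 3: row 3 has {1,2,4,5,6,7}; col 6 has {2,4,6}; region has {2,5,6,7} → only 3 remains.
row 4, column 1 = 2: row 4 has {5}; col 1 has {1,3,6,7}; region has {4,6,7} → only 2 remains.
row 4, column 2 = 7: row 4 has {2,5}; col 2 has {3,4,6}; region has {1,2,3,5} → only 7 remains.
row 4, column 3 = 6: row 4 has {2,5,7}; col 3 has {1,2,4,5,7}; region has {1,2,3,5,7} → only 6 remains.
row 4, column 5 = 4: row 4 has {2,5,6,7}; col 5 has {1,2,7}; region has {1,2,3,5,6,7} → only 4 remains.

4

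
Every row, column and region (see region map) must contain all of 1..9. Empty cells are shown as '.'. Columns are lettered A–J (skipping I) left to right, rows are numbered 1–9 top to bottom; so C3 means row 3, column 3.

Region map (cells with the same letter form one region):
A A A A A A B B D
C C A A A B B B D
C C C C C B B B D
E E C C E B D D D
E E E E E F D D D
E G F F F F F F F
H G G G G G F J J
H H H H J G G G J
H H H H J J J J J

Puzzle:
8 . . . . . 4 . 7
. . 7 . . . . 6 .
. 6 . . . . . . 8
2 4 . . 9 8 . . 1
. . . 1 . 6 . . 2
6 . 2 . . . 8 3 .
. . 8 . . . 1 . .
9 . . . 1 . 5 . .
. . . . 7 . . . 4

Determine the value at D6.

H4 = 5 (sole candidate).
C4 = 3 (sole candidate).
D4 = 7 (sole candidate).
G4 = 6 (sole candidate).
C5 = 5 (sole candidate).
B2 = 8 (hidden single in row 2).
H5 = 4 (hidden single in row 5).
E5 = 8 (hidden single in row 5).
G5 = 9 (hidden single in row 5).
J2 = 3 (sole candidate).
J8 = 6 (sole candidate).
G2 = 2 (sole candidate).
C8 = 4 (sole candidate).
G9 = 3 (sole candidate).
G3 = 7 (sole candidate).
F3 = 3 (hidden single in row 3).
B6 = 1 (hidden single in row 6).
F6 = 7 (hidden single in row 6).
F8 = 2 (sole candidate).
H8 = 7 (sole candidate).
B8 = 3 (sole candidate).
D8 = 8 (sole candidate).
B5 = 7 (sole candidate).
B7 = 9 (sole candidate).
F7 = 4 (sole candidate).
H7 = 2 (sole candidate).
J7 = 5 (sole candidate).
F9 = 9 (sole candidate).
H9 = 8 (sole candidate).
A5 = 3 (sole candidate).
J6 = 9 (sole candidate).
A7 = 7 (sole candidate).
D2 = 9 (hidden single in row 2).
H1 = 9 (hidden single in row 1).
H3 = 1 (sole candidate).
F2 = 5 (sole candidate).
C3 = 9 (sole candidate).
F1 = 1 (sole candidate).
E2 = 4 (sole candidate).
E6 = 5 (sole candidate).
C1 = 6 (sole candidate).
A2 = 1 (sole candidate).
E3 = 2 (sole candidate).
D6 = 4: row 6 has {1,2,3,5,6,7,8,9}; col 4 has {1,7,8,9}; region has {1,2,3,5,6,7,8,9} → only 4 remains.

4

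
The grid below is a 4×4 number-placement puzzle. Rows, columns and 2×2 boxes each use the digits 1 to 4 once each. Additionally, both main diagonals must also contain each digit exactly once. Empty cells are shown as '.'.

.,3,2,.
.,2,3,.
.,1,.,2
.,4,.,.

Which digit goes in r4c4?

r1c4 = 4: row 1 has {2,3}; col 4 has {2}; box has {2,3}; anti-diagonal has {1,3} → only 4 remains.
r2c4 = 1: row 2 has {2,3}; col 4 has {2,4}; box has {2,3,4} → only 1 remains.
r3c1 = 3: row 3 has {1,2}; col 1 has {}; box has {1,4} → only 3 remains.
r3c3 = 4: row 3 has {1,2,3}; col 3 has {2,3}; box has {2}; main diagonal has {2} → only 4 remains.
r4c1 = 2: row 4 has {4}; col 1 has {3}; box has {1,3,4}; anti-diagonal has {1,3,4} → only 2 remains.
r4c3 = 1: row 4 has {2,4}; col 3 has {2,3,4}; box has {2,4} → only 1 remains.
r4c4 = 3: row 4 has {1,2,4}; col 4 has {1,2,4}; box has {1,2,4}; main diagonal has {2,4} → only 3 remains.

3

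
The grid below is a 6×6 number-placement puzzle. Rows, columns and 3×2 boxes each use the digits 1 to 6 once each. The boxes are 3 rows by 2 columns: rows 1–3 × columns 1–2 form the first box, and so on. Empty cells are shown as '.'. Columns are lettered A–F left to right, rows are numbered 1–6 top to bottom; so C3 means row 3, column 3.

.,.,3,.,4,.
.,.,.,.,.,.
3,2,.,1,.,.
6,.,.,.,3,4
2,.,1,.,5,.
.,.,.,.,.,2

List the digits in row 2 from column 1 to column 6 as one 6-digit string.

E3 = 6: row 3 has {1,2,3}; col 5 has {3,4,5}; box has {4} → only 6 remains.
F3 = 5: row 3 has {1,2,3,6}; col 6 has {2,4}; box has {4,6} → only 5 remains.
F5 = 6: row 5 has {1,2,5}; col 6 has {2,4,5}; box has {2,3,4,5} → only 6 remains.
E6 = 1: row 6 has {2}; col 5 has {3,4,5,6}; box has {2,3,4,5,6} → only 1 remains.
F1 = 1: row 1 has {3,4}; col 6 has {2,4,5,6}; box has {4,5,6} → only 1 remains.
E2 = 2: row 2 has {}; col 5 has {1,3,4,5,6}; box has {1,4,5,6} → only 2 remains.
F2 = 3: row 2 has {2}; col 6 has {1,2,4,5,6}; box has {1,2,4,5,6} → only 3 remains.
C3 = 4: row 3 has {1,2,3,5,6}; col 3 has {1,3}; box has {1,3} → only 4 remains.
A1 = 5: row 1 has {1,3,4}; col 1 has {2,3,6}; box has {2,3} → only 5 remains.
B1 = 6: row 1 has {1,3,4,5}; col 2 has {2}; box has {2,3,5} → only 6 remains.
D1 = 2: row 1 has {1,3,4,5,6}; col 4 has {1}; box has {1,3,4} → only 2 remains.
D4 = 5: row 4 has {3,4,6}; col 4 has {1,2}; box has {1} → only 5 remains.
A6 = 4: row 6 has {1,2}; col 1 has {2,3,5,6}; box has {2,6} → only 4 remains.
C6 = 6: row 6 has {1,2,4}; col 3 has {1,3,4}; box has {1,5} → only 6 remains.
D6 = 3: row 6 has {1,2,4,6}; col 4 has {1,2,5}; box has {1,5,6} → only 3 remains.
A2 = 1: row 2 has {2,3}; col 1 has {2,3,4,5,6}; box has {2,3,5,6} → only 1 remains.
B2 = 4: row 2 has {1,2,3}; col 2 has {2,6}; box has {1,2,3,5,6} → only 4 remains.
C2 = 5: row 2 has {1,2,3,4}; col 3 has {1,3,4,6}; box has {1,2,3,4} → only 5 remains.
D2 = 6: row 2 has {1,2,3,4,5}; col 4 has {1,2,3,5}; box has {1,2,3,4,5} → only 6 remains.

145623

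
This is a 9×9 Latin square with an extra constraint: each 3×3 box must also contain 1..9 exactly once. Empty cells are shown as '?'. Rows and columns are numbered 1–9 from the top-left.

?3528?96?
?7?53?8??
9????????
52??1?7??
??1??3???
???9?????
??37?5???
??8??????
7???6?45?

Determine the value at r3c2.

r2c6 = 9: in row 2, 9 can only go here (every other open cell in that row sees a 9).
r3c2 = 8: in row 3, 8 can only go here (every other open cell in that row sees an 8).

8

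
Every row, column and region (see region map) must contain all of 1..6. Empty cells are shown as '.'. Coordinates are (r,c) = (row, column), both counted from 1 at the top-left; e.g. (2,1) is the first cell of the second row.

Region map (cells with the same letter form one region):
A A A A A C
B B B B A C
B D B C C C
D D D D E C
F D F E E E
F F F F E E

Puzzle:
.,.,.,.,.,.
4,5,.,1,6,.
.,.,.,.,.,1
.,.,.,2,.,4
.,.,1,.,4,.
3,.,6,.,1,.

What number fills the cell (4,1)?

(1,6) = 6: in row 1, 6 can only go here (every other open cell in that row sees a 6).
(3,2) = 4: in row 3, 4 can only go here (every other open cell in that row sees a 4).
(6,2) = 2: row 6 has {1,3,6}; col 2 has {4,5}; region has {1,3,6} → only 2 remains.
(6,6) = 5: row 6 has {1,2,3,6}; col 6 has {1,4,6}; region has {1,4} → only 5 remains.
(4,5) = 3: row 4 has {2,4}; col 5 has {1,4,6}; region has {1,4,5} → only 3 remains.
(5,1) = 5: row 5 has {1,4}; col 1 has {3,4}; region has {1,2,3,6} → only 5 remains.
(5,4) = 6: row 5 has {1,4,5}; col 4 has {1,2}; region has {1,3,4,5} → only 6 remains.
(5,6) = 2: row 5 has {1,4,5,6}; col 6 has {1,4,5,6}; region has {1,3,4,5,6} → only 2 remains.
(6,4) = 4: row 6 has {1,2,3,5,6}; col 4 has {1,2,6}; region has {1,2,3,5,6} → only 4 remains.
(2,6) = 3: row 2 has {1,4,5,6}; col 6 has {1,2,4,5,6}; region has {1,4,6} → only 3 remains.
(3,4) = 5: row 3 has {1,4}; col 4 has {1,2,4,6}; region has {1,3,4,6} → only 5 remains.
(3,5) = 2: row 3 has {1,4,5}; col 5 has {1,3,4,6}; region has {1,3,4,5,6} → only 2 remains.
(4,3) = 5: row 4 has {2,3,4}; col 3 has {1,6}; region has {2,4} → only 5 remains.
(5,2) = 3: row 5 has {1,2,4,5,6}; col 2 has {2,4,5}; region has {2,4,5} → only 3 remains.
(1,2) = 1: row 1 has {6}; col 2 has {2,3,4,5}; region has {6} → only 1 remains.
(1,4) = 3: row 1 has {1,6}; col 4 has {1,2,4,5,6}; region has {1,6} → only 3 remains.
(1,5) = 5: row 1 has {1,3,6}; col 5 has {1,2,3,4,6}; region has {1,3,6} → only 5 remains.
(2,3) = 2: row 2 has {1,3,4,5,6}; col 3 has {1,5,6}; region has {1,4,5} → only 2 remains.
(3,1) = 6: row 3 has {1,2,4,5}; col 1 has {3,4,5}; region has {1,2,4,5} → only 6 remains.
(3,3) = 3: row 3 has {1,2,4,5,6}; col 3 has {1,2,5,6}; region has {1,2,4,5,6} → only 3 remains.
(4,1) = 1: row 4 has {2,3,4,5}; col 1 has {3,4,5,6}; region has {2,3,4,5} → only 1 remains.

1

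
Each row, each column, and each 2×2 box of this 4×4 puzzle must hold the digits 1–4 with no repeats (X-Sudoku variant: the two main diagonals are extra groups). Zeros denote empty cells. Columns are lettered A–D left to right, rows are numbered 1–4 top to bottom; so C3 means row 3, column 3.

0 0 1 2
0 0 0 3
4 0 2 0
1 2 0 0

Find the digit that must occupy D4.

4

A1 = 3: row 1 has {1,2}; col 1 has {1,4}; box has {}; main diagonal has {2} → only 3 remains.
B1 = 4: row 1 has {1,2,3}; col 2 has {2}; box has {3} → only 4 remains.
A2 = 2: row 2 has {3}; col 1 has {1,3,4}; box has {3,4} → only 2 remains.
B2 = 1: row 2 has {2,3}; col 2 has {2,4}; box has {2,3,4}; main diagonal has {2,3} → only 1 remains.
C2 = 4: row 2 has {1,2,3}; col 3 has {1,2}; box has {1,2,3}; anti-diagonal has {1,2} → only 4 remains.
B3 = 3: row 3 has {2,4}; col 2 has {1,2,4}; box has {1,2,4}; anti-diagonal has {1,2,4} → only 3 remains.
D3 = 1: row 3 has {2,3,4}; col 4 has {2,3}; box has {2} → only 1 remains.
C4 = 3: row 4 has {1,2}; col 3 has {1,2,4}; box has {1,2} → only 3 remains.
D4 = 4: row 4 has {1,2,3}; col 4 has {1,2,3}; box has {1,2,3}; main diagonal has {1,2,3} → only 4 remains.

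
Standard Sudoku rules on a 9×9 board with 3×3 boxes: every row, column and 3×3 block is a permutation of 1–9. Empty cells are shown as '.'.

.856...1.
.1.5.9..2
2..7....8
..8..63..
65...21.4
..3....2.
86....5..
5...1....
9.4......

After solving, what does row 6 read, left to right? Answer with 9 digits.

r1c5 = 2: in row 1, 2 can only go here (every other open cell in that row sees a 2).
r2c5 = 8: in row 2, 8 can only go here (every other open cell in that row sees an 8).
r3c6 = 1: in row 3, 1 can only go here (every other open cell in that row sees a 1).
r3c8 = 5: in row 3, 5 can only go here (every other open cell in that row sees a 5).
r4c2 = 2: in row 4, 2 can only go here (every other open cell in that row sees a 2).
r9c9 = 1: in row 9, 1 can only go here (every other open cell in that row sees a 1).
r7c3 = 1: in row 7, 1 can only go here (every other open cell in that row sees a 1).
r7c4 = 2: in row 7, 2 can only go here (every other open cell in that row sees a 2).
r9c7 = 2: in row 9, 2 can only go here (every other open cell in that row sees a 2).
r8c3 = 2: in row 8, 2 can only go here (every other open cell in that row sees a 2).
r9c5 = 6: in column 5, 6 can only go here (every other open cell in that column sees a 6).
r9c6 = 5: in row 9, 5 can only go here (every other open cell in that row sees a 5).
Singles propagation stalls before every target cell is settled. Branch on r1c6 (candidates {3,4}).
  Try r1c6 = 3: this forces r3c5=4, r3c2=3; then column 1 has no cell left for 3 — contradiction.
So r1c6 = 4.
r3c5 = 3 (sole candidate).
r5c4 = 3 (hidden single in row 5).
r9c4 = 8 (sole candidate).
r5c8 = 8 (hidden single in row 5).
r6c6 = 8: in row 6, 8 can only go here (every other open cell in that row sees an 8).
r8c7 = 8 (hidden single in row 8).
Singles propagation stalls; r6c7 is still open with candidates {6,7,9}.
  Try r6c7 = 6: this forces r3c3=6, r2c3=7, r2c7=4, r3c7=9; then row 1 has no cell left for 9 — contradiction.
  Try r6c7 = 9: this forces r1c7=7, r4c8=7, r4c9=5, r6c9=6, r9c8=3, r1c1=3; then row 2 has no cell left for 3 — contradiction.
So r6c7 = 7.
r1c7 = 9 (sole candidate).
r4c8 = 9 (sole candidate).
r4c9 = 5 (sole candidate).
r6c9 = 6: row 6 has {2,3,7,8}; col 9 has {1,2,4,5,8}; box has {1,2,3,4,5,7,8,9} → only 6 remains.
r6c5 = 5: in row 6, 5 can only go here (every other open cell in that row sees a 5).
r8c8 = 6 (hidden single in row 8).
r8c4 = 4 (hidden single in row 8).
r4c4 = 1 (sole candidate).
r6c4 = 9: row 6 has {2,3,5,6,7,8}; col 4 has {1,2,3,4,5,6,7,8}; box has {1,2,3,5,6,8} → only 9 remains.
r5c5 = 7 (sole candidate).
r6c2 = 4: row 6 has {2,3,5,6,7,8,9}; col 2 has {1,2,5,6,8}; box has {2,3,5,6,8} → only 4 remains.
r7c5 = 9 (sole candidate).
r3c2 = 9 (sole candidate).
r3c3 = 6 (sole candidate).
r3c7 = 4 (sole candidate).
r4c1 = 7 (sole candidate).
r4c5 = 4 (sole candidate).
r5c3 = 9 (sole candidate).
r6c1 = 1: row 6 has {2,3,4,5,6,7,8,9}; col 1 has {2,5,6,7,8,9}; box has {2,3,4,5,6,7,8,9} → only 1 remains.

143958726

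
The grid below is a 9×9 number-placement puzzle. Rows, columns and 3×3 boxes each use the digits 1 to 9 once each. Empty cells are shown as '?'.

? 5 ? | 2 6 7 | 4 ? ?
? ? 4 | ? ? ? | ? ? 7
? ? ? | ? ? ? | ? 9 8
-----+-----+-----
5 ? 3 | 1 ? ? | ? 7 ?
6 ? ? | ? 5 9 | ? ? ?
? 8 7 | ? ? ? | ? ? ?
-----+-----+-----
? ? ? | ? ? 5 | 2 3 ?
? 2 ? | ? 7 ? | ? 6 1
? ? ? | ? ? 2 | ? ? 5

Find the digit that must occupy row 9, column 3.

8

row 1, column 8 = 1 (sole candidate).
row 1, column 9 = 3 (sole candidate).
row 5, column 4 = 7 (hidden single in row 5).
row 5, column 7 = 3 (hidden single in row 5).
row 5, column 8 = 8 (hidden single in row 5).
row 9, column 8 = 4 (sole candidate).
row 7, column 9 = 9 (sole candidate).
row 8, column 7 = 8 (sole candidate).
row 9, column 7 = 7 (sole candidate).
row 8, column 3 = 5 (hidden single in row 8).
row 6, column 7 = 1 (hidden single in column 7).
row 6, column 8 = 5 (hidden single in row 6).
row 6, column 1 = 9 (hidden single in row 6).
row 1, column 1 = 8 (sole candidate).
row 1, column 3 = 9 (sole candidate).
row 2, column 8 = 2 (sole candidate).
row 4, column 2 = 4 (sole candidate).
row 5, column 2 = 1 (sole candidate).
row 5, column 3 = 2 (sole candidate).
row 5, column 9 = 4 (sole candidate).
row 3, column 1 = 2 (hidden single in row 3).
row 3, column 2 = 7 (hidden single in row 3).
row 7, column 2 = 6 (sole candidate).
row 2, column 2 = 3 (sole candidate).
row 9, column 2 = 9 (sole candidate).
row 2, column 1 = 1 (sole candidate).
row 2, column 6 = 8 (sole candidate).
row 3, column 3 = 6 (sole candidate).
row 3, column 7 = 5 (sole candidate).
row 4, column 6 = 6 (sole candidate).
row 4, column 7 = 9 (sole candidate).
row 4, column 9 = 2 (sole candidate).
row 6, column 9 = 6 (sole candidate).
row 9, column 1 = 3 (sole candidate).
row 2, column 5 = 9 (sole candidate).
row 2, column 7 = 6 (sole candidate).
row 4, column 5 = 8 (sole candidate).
row 8, column 1 = 4 (sole candidate).
row 8, column 6 = 3 (sole candidate).
row 9, column 5 = 1 (sole candidate).
row 2, column 4 = 5 (sole candidate).
row 6, column 6 = 4 (sole candidate).
row 7, column 1 = 7 (sole candidate).
row 7, column 5 = 4 (sole candidate).
row 8, column 4 = 9 (sole candidate).
row 9, column 3 = 8: row 9 has {1,2,3,4,5,7,9}; col 3 has {2,3,4,5,6,7,9}; box has {2,3,4,5,6,7,9} → only 8 remains.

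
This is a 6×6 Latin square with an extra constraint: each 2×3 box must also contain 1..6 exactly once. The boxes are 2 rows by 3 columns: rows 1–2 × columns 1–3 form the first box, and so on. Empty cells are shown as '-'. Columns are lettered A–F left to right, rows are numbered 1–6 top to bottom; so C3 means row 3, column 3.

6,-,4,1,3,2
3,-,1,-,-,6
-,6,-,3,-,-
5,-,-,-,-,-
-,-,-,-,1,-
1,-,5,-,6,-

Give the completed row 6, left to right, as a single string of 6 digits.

145263

B1 = 5: row 1 has {1,2,3,4,6}; col 2 has {6}; box has {1,3,4,6} → only 5 remains.
B2 = 2: row 2 has {1,3,6}; col 2 has {5,6}; box has {1,3,4,5,6} → only 2 remains.
C3 = 2: row 3 has {3,6}; col 3 has {1,4,5}; box has {5,6} → only 2 remains.
C4 = 3: row 4 has {5}; col 3 has {1,2,4,5}; box has {2,5,6} → only 3 remains.
C5 = 6: row 5 has {1}; col 3 has {1,2,3,4,5}; box has {1,5} → only 6 remains.
A3 = 4: row 3 has {2,3,6}; col 1 has {1,3,5,6}; box has {2,3,5,6} → only 4 remains.
E3 = 5: row 3 has {2,3,4,6}; col 5 has {1,3,6}; box has {3} → only 5 remains.
F3 = 1: row 3 has {2,3,4,5,6}; col 6 has {2,6}; box has {3,5} → only 1 remains.
B4 = 1: row 4 has {3,5}; col 2 has {2,5,6}; box has {2,3,4,5,6} → only 1 remains.
F4 = 4: row 4 has {1,3,5}; col 6 has {1,2,6}; box has {1,3,5} → only 4 remains.
A5 = 2: row 5 has {1,6}; col 1 has {1,3,4,5,6}; box has {1,5,6} → only 2 remains.
F6 = 3: row 6 has {1,5,6}; col 6 has {1,2,4,6}; box has {1,6} → only 3 remains.
E2 = 4: row 2 has {1,2,3,6}; col 5 has {1,3,5,6}; box has {1,2,3,6} → only 4 remains.
E4 = 2: row 4 has {1,3,4,5}; col 5 has {1,3,4,5,6}; box has {1,3,4,5} → only 2 remains.
F5 = 5: row 5 has {1,2,6}; col 6 has {1,2,3,4,6}; box has {1,3,6} → only 5 remains.
B6 = 4: row 6 has {1,3,5,6}; col 2 has {1,2,5,6}; box has {1,2,5,6} → only 4 remains.
D6 = 2: row 6 has {1,3,4,5,6}; col 4 has {1,3}; box has {1,3,5,6} → only 2 remains.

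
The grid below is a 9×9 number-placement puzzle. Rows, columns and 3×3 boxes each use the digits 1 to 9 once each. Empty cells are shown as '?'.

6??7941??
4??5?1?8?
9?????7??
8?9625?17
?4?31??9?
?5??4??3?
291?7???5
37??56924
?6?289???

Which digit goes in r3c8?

4

r1c8 = 5: row 1 has {1,4,6,7,9}; col 8 has {1,2,3,8,9}; box has {1,7,8} → only 5 remains.
r3c4 = 8: row 3 has {7,9}; col 4 has {2,3,5,6,7}; box has {1,4,5,7,9} → only 8 remains.
r4c2 = 3: row 4 has {1,2,5,6,7,8,9}; col 2 has {4,5,6,7,9}; box has {4,5,8,9} → only 3 remains.
r4c7 = 4: row 4 has {1,2,3,5,6,7,8,9}; col 7 has {1,7,9}; box has {1,3,7,9} → only 4 remains.
r5c1 = 7: row 5 has {1,3,4,9}; col 1 has {2,3,4,6,8,9}; box has {3,4,5,8,9} → only 7 remains.
r5c6 = 8: row 5 has {1,3,4,7,9}; col 6 has {1,4,5,6,9}; box has {1,2,3,4,5,6} → only 8 remains.
r6c1 = 1: row 6 has {3,4,5}; col 1 has {2,3,4,6,7,8,9}; box has {3,4,5,7,8,9} → only 1 remains.
r6c4 = 9: row 6 has {1,3,4,5}; col 4 has {2,3,5,6,7,8}; box has {1,2,3,4,5,6,8} → only 9 remains.
r6c6 = 7: row 6 has {1,3,4,5,9}; col 6 has {1,4,5,6,8,9}; box has {1,2,3,4,5,6,8,9} → only 7 remains.
r7c4 = 4: row 7 has {1,2,5,7,9}; col 4 has {2,3,5,6,7,8,9}; box has {2,5,6,7,8,9} → only 4 remains.
r7c6 = 3: row 7 has {1,2,4,5,7,9}; col 6 has {1,4,5,6,7,8,9}; box has {2,4,5,6,7,8,9} → only 3 remains.
r7c8 = 6: row 7 has {1,2,3,4,5,7,9}; col 8 has {1,2,3,5,8,9}; box has {2,4,5,9} → only 6 remains.
r8c3 = 8: row 8 has {2,3,4,5,6,7,9}; col 3 has {1,9}; box has {1,2,3,6,7,9} → only 8 remains.
r8c4 = 1: row 8 has {2,3,4,5,6,7,8,9}; col 4 has {2,3,4,5,6,7,8,9}; box has {2,3,4,5,6,7,8,9} → only 1 remains.
r9c1 = 5: row 9 has {2,6,8,9}; col 1 has {1,2,3,4,6,7,8,9}; box has {1,2,3,6,7,8,9} → only 5 remains.
r9c3 = 4: row 9 has {2,5,6,8,9}; col 3 has {1,8,9}; box has {1,2,3,5,6,7,8,9} → only 4 remains.
r9c7 = 3: row 9 has {2,4,5,6,8,9}; col 7 has {1,4,7,9}; box has {2,4,5,6,9} → only 3 remains.
r9c8 = 7: row 9 has {2,3,4,5,6,8,9}; col 8 has {1,2,3,5,6,8,9}; box has {2,3,4,5,6,9} → only 7 remains.
r9c9 = 1: row 9 has {2,3,4,5,6,7,8,9}; col 9 has {4,5,7}; box has {2,3,4,5,6,7,9} → only 1 remains.
r2c2 = 2: row 2 has {1,4,5,8}; col 2 has {3,4,5,6,7,9}; box has {4,6,9} → only 2 remains.
r2c7 = 6: row 2 has {1,2,4,5,8}; col 7 has {1,3,4,7,9}; box has {1,5,7,8} → only 6 remains.
r3c2 = 1: row 3 has {7,8,9}; col 2 has {2,3,4,5,6,7,9}; box has {2,4,6,9} → only 1 remains.
r3c6 = 2: row 3 has {1,7,8,9}; col 6 has {1,3,4,5,6,7,8,9}; box has {1,4,5,7,8,9} → only 2 remains.
r3c8 = 4: row 3 has {1,2,7,8,9}; col 8 has {1,2,3,5,6,7,8,9}; box has {1,5,6,7,8} → only 4 remains.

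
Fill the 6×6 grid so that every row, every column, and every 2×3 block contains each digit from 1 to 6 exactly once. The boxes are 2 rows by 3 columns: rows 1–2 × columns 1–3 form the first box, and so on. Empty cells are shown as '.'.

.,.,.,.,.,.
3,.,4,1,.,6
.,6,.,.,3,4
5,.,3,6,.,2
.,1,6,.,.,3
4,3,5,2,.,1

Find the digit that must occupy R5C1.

R1C6 = 5: row 1 has {}; col 6 has {1,2,3,4,6}; box has {1,6} → only 5 remains.
R2C5 = 2: row 2 has {1,3,4,6}; col 5 has {3}; box has {1,5,6} → only 2 remains.
R3C4 = 5: row 3 has {3,4,6}; col 4 has {1,2,6}; box has {2,3,4,6} → only 5 remains.
R4C2 = 4: row 4 has {2,3,5,6}; col 2 has {1,3,6}; box has {3,5,6} → only 4 remains.
R4C5 = 1: row 4 has {2,3,4,5,6}; col 5 has {2,3}; box has {2,3,4,5,6} → only 1 remains.
R5C1 = 2: row 5 has {1,3,6}; col 1 has {3,4,5}; box has {1,3,4,5,6} → only 2 remains.

2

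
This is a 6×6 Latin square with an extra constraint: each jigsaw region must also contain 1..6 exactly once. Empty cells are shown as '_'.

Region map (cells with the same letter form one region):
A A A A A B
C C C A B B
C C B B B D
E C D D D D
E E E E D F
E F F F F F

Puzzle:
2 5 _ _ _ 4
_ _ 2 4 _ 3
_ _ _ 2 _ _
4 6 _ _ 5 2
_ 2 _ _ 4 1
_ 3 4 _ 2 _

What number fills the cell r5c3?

r2c2 = 1: row 2 has {2,3,4}; col 2 has {2,3,5,6}; region has {2,6} → only 1 remains.
r2c5 = 6: row 2 has {1,2,3,4}; col 5 has {2,4,5}; region has {2,3,4} → only 6 remains.
r3c2 = 4: row 3 has {2}; col 2 has {1,2,3,5,6}; region has {1,2,6} → only 4 remains.
r3c5 = 1: row 3 has {2,4}; col 5 has {2,4,5,6}; region has {2,3,4,6} → only 1 remains.
r3c6 = 6: row 3 has {1,2,4}; col 6 has {1,2,3,4}; region has {2,4,5} → only 6 remains.
r6c6 = 5: row 6 has {2,3,4}; col 6 has {1,2,3,4,6}; region has {1,2,3,4} → only 5 remains.
r1c5 = 3: row 1 has {2,4,5}; col 5 has {1,2,4,5,6}; region has {2,4,5} → only 3 remains.
r2c1 = 5: row 2 has {1,2,3,4,6}; col 1 has {2,4}; region has {1,2,4,6} → only 5 remains.
r3c1 = 3: row 3 has {1,2,4,6}; col 1 has {2,4,5}; region has {1,2,4,5,6} → only 3 remains.
r3c3 = 5: row 3 has {1,2,3,4,6}; col 3 has {2,4}; region has {1,2,3,4,6} → only 5 remains.
r5c1 = 6: row 5 has {1,2,4}; col 1 has {2,3,4,5}; region has {2,4} → only 6 remains.
r5c3 = 3: row 5 has {1,2,4,6}; col 3 has {2,4,5}; region has {2,4,6} → only 3 remains.

3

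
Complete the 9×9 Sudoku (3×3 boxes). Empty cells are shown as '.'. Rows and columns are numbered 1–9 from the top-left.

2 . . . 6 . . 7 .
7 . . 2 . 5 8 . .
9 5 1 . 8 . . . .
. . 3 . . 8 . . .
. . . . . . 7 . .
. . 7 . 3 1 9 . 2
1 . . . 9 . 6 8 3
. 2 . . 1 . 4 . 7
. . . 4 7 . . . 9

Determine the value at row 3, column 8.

row 2, column 5 = 4 (sole candidate).
row 7, column 4 = 5 (sole candidate).
row 7, column 6 = 2 (sole candidate).
row 8, column 8 = 5 (sole candidate).
row 2, column 3 = 6 (sole candidate).
row 2, column 9 = 1 (sole candidate).
row 6, column 4 = 6 (sole candidate).
row 6, column 8 = 4 (sole candidate).
row 7, column 3 = 4 (sole candidate).
row 1, column 3 = 8 (sole candidate).
row 2, column 2 = 3 (sole candidate).
row 2, column 8 = 9 (sole candidate).
row 5, column 4 = 9 (sole candidate).
row 5, column 6 = 4 (sole candidate).
row 6, column 2 = 8 (sole candidate).
row 7, column 2 = 7 (sole candidate).
row 8, column 3 = 9 (sole candidate).
row 9, column 2 = 6 (sole candidate).
row 9, column 3 = 5 (sole candidate).
row 9, column 6 = 3 (sole candidate).
row 1, column 2 = 4 (sole candidate).
row 1, column 6 = 9 (sole candidate).
row 1, column 9 = 5 (sole candidate).
row 3, column 6 = 7 (sole candidate).
row 4, column 4 = 7 (sole candidate).
row 4, column 9 = 6 (sole candidate).
row 5, column 2 = 1 (sole candidate).
row 5, column 3 = 2 (sole candidate).
row 5, column 5 = 5 (sole candidate).
row 5, column 8 = 3 (sole candidate).
row 5, column 9 = 8 (sole candidate).
row 6, column 1 = 5 (sole candidate).
row 8, column 4 = 8 (sole candidate).
row 8, column 6 = 6 (sole candidate).
row 9, column 1 = 8 (sole candidate).
row 1, column 7 = 3 (sole candidate).
row 3, column 4 = 3 (sole candidate).
row 3, column 7 = 2 (sole candidate).
row 3, column 8 = 6: row 3 has {1,2,3,5,7,8,9}; col 8 has {3,4,5,7,8,9}; box has {1,2,3,5,7,8,9} → only 6 remains.

6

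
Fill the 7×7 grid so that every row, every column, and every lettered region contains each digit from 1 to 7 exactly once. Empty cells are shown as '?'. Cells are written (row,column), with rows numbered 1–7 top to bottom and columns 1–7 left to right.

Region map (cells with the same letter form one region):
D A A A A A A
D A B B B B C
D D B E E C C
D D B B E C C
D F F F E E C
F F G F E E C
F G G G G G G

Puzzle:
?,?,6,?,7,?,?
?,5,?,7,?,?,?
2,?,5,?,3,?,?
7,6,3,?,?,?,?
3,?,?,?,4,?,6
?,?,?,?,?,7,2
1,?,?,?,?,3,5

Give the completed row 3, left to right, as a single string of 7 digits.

(2,1) = 4 (sole candidate).
(3,2) = 1: row 3 has {2,3,5}; col 2 has {5,6}; region has {2,3,4,6,7} → only 1 remains.
(3,4) = 6: row 3 has {1,2,3,5}; col 4 has {7}; region has {3,4,7} → only 6 remains.
(3,6) = 4: row 3 has {1,2,3,5,6}; col 6 has {3,7}; region has {2,6} → only 4 remains.
(3,7) = 7: row 3 has {1,2,3,4,5,6}; col 7 has {2,5,6}; region has {2,4,6} → only 7 remains.

2156347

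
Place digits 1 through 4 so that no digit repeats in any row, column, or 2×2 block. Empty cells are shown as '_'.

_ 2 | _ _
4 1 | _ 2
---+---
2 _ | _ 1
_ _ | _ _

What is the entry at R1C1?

R1C1 = 3: row 1 has {2}; col 1 has {2,4}; box has {1,2,4} → only 3 remains.

3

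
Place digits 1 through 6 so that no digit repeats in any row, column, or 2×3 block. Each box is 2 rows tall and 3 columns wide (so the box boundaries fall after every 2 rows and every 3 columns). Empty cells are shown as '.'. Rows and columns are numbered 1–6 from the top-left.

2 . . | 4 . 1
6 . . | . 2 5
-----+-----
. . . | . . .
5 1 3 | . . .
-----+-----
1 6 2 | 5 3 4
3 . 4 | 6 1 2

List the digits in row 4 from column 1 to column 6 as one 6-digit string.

513246

R1C3 = 5 (sole candidate).
R1C5 = 6 (sole candidate).
R2C3 = 1 (sole candidate).
R2C4 = 3 (sole candidate).
R3C1 = 4 (sole candidate).
R3C2 = 2 (sole candidate).
R3C3 = 6 (sole candidate).
R3C4 = 1 (sole candidate).
R3C5 = 5 (sole candidate).
R3C6 = 3 (sole candidate).
R4C4 = 2: row 4 has {1,3,5}; col 4 has {1,3,4,5,6}; box has {1,3,5} → only 2 remains.
R4C5 = 4: row 4 has {1,2,3,5}; col 5 has {1,2,3,5,6}; box has {1,2,3,5} → only 4 remains.
R4C6 = 6: row 4 has {1,2,3,4,5}; col 6 has {1,2,3,4,5}; box has {1,2,3,4,5} → only 6 remains.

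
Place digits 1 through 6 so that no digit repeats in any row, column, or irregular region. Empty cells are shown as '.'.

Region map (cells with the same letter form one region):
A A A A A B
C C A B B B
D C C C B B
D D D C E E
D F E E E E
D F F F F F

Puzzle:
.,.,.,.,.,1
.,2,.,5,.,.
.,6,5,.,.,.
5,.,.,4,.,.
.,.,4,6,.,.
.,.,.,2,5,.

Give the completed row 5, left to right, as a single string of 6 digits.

r1c4 = 3 (sole candidate).
r3c4 = 1 (sole candidate).
r2c1 = 3 (sole candidate).
r1c2 = 5 (hidden single in row 1).
r2c3 = 1 (hidden single in row 2).
r4c3 = 6 (hidden single in row 4).
r1c3 = 2 (sole candidate).
r6c3 = 3 (sole candidate).
r5c2 = 1: row 5 has {4,6}; col 2 has {2,5,6}; region has {2,3,5} → only 1 remains.
r6c2 = 4 (sole candidate).
r6c6 = 6 (sole candidate).
r2c6 = 4 (sole candidate).
r4c2 = 3 (sole candidate).
r4c6 = 2 (sole candidate).
r5c1 = 2: row 5 has {1,4,6}; col 1 has {3,5}; region has {3,5,6} → only 2 remains.
r5c5 = 3: row 5 has {1,2,4,6}; col 5 has {5}; region has {2,4,6} → only 3 remains.
r5c6 = 5: row 5 has {1,2,3,4,6}; col 6 has {1,2,4,6}; region has {2,3,4,6} → only 5 remains.

214635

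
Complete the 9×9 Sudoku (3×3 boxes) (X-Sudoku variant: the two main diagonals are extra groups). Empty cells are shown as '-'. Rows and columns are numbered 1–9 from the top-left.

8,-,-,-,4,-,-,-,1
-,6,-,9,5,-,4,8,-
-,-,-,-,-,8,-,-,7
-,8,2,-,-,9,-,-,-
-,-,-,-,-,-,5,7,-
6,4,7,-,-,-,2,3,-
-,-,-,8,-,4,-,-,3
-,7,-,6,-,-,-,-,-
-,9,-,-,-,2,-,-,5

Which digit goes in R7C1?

1

R2C9 = 2: row 2 has {4,5,6,8,9}; col 9 has {1,3,5,7}; box has {1,4,7,8} → only 2 remains.
R6C4 = 5: row 6 has {2,3,4,6,7}; col 4 has {6,8,9}; box has {9}; anti-diagonal has {1,7,8,9} → only 5 remains.
R6C6 = 1: row 6 has {2,3,4,5,6,7}; col 6 has {2,4,8,9}; box has {5,9}; main diagonal has {5,6,8} → only 1 remains.
R7C3 = 6: row 7 has {3,4,8}; col 3 has {2,7}; box has {7,9}; anti-diagonal has {1,5,7,8,9} → only 6 remains.
R3C7 = 3: row 3 has {7,8}; col 7 has {2,4,5}; box has {1,2,4,7,8}; anti-diagonal has {1,5,6,7,8,9} → only 3 remains.
R5C5 = 2: row 5 has {5,7}; col 5 has {4,5}; box has {1,5,9}; main diagonal has {1,5,6,8}; anti-diagonal has {1,3,5,6,7,8,9} → only 2 remains.
R6C5 = 8: row 6 has {1,2,3,4,5,6,7}; col 5 has {2,4,5}; box has {1,2,5,9} → only 8 remains.
R6C9 = 9: row 6 has {1,2,3,4,5,6,7,8}; col 9 has {1,2,3,5,7}; box has {2,3,5,7} → only 9 remains.
R9C1 = 4: row 9 has {2,5,9}; col 1 has {6,8}; box has {6,7,9}; anti-diagonal has {1,2,3,5,6,7,8,9} → only 4 remains.
R3C3 = 4: in row 3, 4 can only go here (every other open cell in that row sees a 4).
R8C8 = 9: row 8 has {6,7}; col 8 has {3,7,8}; box has {3,5}; main diagonal has {1,2,4,5,6,8} → only 9 remains.
R7C7 = 7: row 7 has {3,4,6,8}; col 7 has {2,3,4,5}; box has {3,5,9}; main diagonal has {1,2,4,5,6,8,9} → only 7 remains.
R4C4 = 3: row 4 has {2,8,9}; col 4 has {5,6,8,9}; box has {1,2,5,8,9}; main diagonal has {1,2,4,5,6,7,8,9} → only 3 remains.
R5C4 = 4: row 5 has {2,5,7}; col 4 has {3,5,6,8,9}; box has {1,2,3,5,8,9} → only 4 remains.
R5C6 = 6: row 5 has {2,4,5,7}; col 6 has {1,2,4,8,9}; box has {1,2,3,4,5,8,9} → only 6 remains.
R5C9 = 8: row 5 has {2,4,5,6,7}; col 9 has {1,2,3,5,7,9}; box has {2,3,5,7,9} → only 8 remains.
R8C9 = 4: row 8 has {6,7,9}; col 9 has {1,2,3,5,7,8,9}; box has {3,5,7,9} → only 4 remains.
R4C5 = 7: row 4 has {2,3,8,9}; col 5 has {2,4,5,8}; box has {1,2,3,4,5,6,8,9} → only 7 remains.
R4C9 = 6: row 4 has {2,3,7,8,9}; col 9 has {1,2,3,4,5,7,8,9}; box has {2,3,5,7,8,9} → only 6 remains.
R4C7 = 1: row 4 has {2,3,6,7,8,9}; col 7 has {2,3,4,5,7}; box has {2,3,5,6,7,8,9} → only 1 remains.
R4C8 = 4: row 4 has {1,2,3,6,7,8,9}; col 8 has {3,7,8,9}; box has {1,2,3,5,6,7,8,9} → only 4 remains.
R8C7 = 8: row 8 has {4,6,7,9}; col 7 has {1,2,3,4,5,7}; box has {3,4,5,7,9} → only 8 remains.
R9C7 = 6: row 9 has {2,4,5,9}; col 7 has {1,2,3,4,5,7,8}; box has {3,4,5,7,8,9} → only 6 remains.
R9C8 = 1: row 9 has {2,4,5,6,9}; col 8 has {3,4,7,8,9}; box has {3,4,5,6,7,8,9} → only 1 remains.
R1C7 = 9: row 1 has {1,4,8}; col 7 has {1,2,3,4,5,6,7,8}; box has {1,2,3,4,7,8} → only 9 remains.
R4C1 = 5: row 4 has {1,2,3,4,6,7,8,9}; col 1 has {4,6,8}; box has {2,4,6,7,8} → only 5 remains.
R7C8 = 2: row 7 has {3,4,6,7,8}; col 8 has {1,3,4,7,8,9}; box has {1,3,4,5,6,7,8,9} → only 2 remains.
R9C4 = 7: row 9 has {1,2,4,5,6,9}; col 4 has {3,4,5,6,8,9}; box has {2,4,6,8} → only 7 remains.
R9C5 = 3: row 9 has {1,2,4,5,6,7,9}; col 5 has {2,4,5,7,8}; box has {2,4,6,7,8} → only 3 remains.
R1C4 = 2: row 1 has {1,4,8,9}; col 4 has {3,4,5,6,7,8,9}; box has {4,5,8,9} → only 2 remains.
R3C4 = 1: row 3 has {3,4,7,8}; col 4 has {2,3,4,5,6,7,8,9}; box has {2,4,5,8,9} → only 1 remains.
R3C5 = 6: row 3 has {1,3,4,7,8}; col 5 has {2,3,4,5,7,8}; box has {1,2,4,5,8,9} → only 6 remains.
R3C8 = 5: row 3 has {1,3,4,6,7,8}; col 8 has {1,2,3,4,7,8,9}; box has {1,2,3,4,7,8,9} → only 5 remains.
R7C1 = 1: row 7 has {2,3,4,6,7,8}; col 1 has {4,5,6,8}; box has {4,6,7,9} → only 1 remains.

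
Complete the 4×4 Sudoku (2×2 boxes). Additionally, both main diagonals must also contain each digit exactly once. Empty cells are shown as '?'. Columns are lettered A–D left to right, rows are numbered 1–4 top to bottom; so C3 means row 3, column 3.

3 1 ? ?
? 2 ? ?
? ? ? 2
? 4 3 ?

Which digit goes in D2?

D1 = 4: row 1 has {1,3}; col 4 has {2}; box has {}; anti-diagonal has {} → only 4 remains.
A2 = 4: row 2 has {2}; col 1 has {3}; box has {1,2,3} → only 4 remains.
C2 = 1: row 2 has {2,4}; col 3 has {3}; box has {4}; anti-diagonal has {4} → only 1 remains.
D2 = 3: row 2 has {1,2,4}; col 4 has {2,4}; box has {1,4} → only 3 remains.

3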